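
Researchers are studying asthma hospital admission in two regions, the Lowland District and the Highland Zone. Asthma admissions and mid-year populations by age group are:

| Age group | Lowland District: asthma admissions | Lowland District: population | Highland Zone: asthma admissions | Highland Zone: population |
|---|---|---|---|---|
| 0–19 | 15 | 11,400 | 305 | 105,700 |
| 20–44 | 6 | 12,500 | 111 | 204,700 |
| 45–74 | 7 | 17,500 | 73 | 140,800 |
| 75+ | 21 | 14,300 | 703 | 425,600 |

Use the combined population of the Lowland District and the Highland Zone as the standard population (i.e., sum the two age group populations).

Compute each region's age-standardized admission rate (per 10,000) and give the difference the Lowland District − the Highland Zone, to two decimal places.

Age-specific rates per 10,000 for the Lowland District: 13.16, 4.80, 4.00, 14.69.
For the Highland Zone: 28.86, 5.42, 5.18, 16.52.
Combined standard total = 932,500; weights = 0.1256, 0.2329, 0.1698, 0.4717.
The Lowland District: 0.1256×13.16 + 0.2329×4.80 + 0.1698×4.00 + 0.4717×14.69 = 10.3771 per 10,000.
The Highland Zone: 0.1256×28.86 + 0.2329×5.42 + 0.1698×5.18 + 0.4717×16.52 = 13.5589 per 10,000.
Difference = 10.3771 − 13.5589 = -3.1818.

-3.18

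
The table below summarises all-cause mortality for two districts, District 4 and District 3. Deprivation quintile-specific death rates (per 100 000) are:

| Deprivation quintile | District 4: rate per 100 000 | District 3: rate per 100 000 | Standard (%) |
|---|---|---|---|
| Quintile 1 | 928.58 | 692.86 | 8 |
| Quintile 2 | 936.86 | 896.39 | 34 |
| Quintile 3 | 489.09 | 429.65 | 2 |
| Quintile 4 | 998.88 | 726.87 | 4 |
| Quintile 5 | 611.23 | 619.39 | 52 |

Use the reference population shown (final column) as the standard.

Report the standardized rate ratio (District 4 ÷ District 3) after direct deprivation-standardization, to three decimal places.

Standard weights: 0.08, 0.34, 0.02, 0.04, 0.52.
District 4: 0.0800×928.58 + 0.3400×936.86 + 0.0200×489.09 + 0.0400×998.88 + 0.5200×611.23 = 760.3954 per 100 000.
District 3: 0.0800×692.86 + 0.3400×896.39 + 0.0200×429.65 + 0.0400×726.87 + 0.5200×619.39 = 719.9520 per 100 000.
Ratio = 760.3954 ÷ 719.9520 = 1.05618.

1.056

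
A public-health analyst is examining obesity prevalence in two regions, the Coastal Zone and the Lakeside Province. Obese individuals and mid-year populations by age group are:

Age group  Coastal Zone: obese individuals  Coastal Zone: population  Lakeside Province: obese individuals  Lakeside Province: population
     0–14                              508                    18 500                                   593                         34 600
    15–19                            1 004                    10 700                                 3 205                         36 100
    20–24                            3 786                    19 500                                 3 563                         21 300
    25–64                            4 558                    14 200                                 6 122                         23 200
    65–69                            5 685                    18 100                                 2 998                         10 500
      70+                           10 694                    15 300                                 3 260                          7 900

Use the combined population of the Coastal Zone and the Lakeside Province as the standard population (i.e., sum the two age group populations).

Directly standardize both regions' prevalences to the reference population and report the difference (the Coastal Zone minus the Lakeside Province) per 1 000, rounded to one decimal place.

Age-specific rates per 1 000 for the Coastal Zone: 27.459, 93.832, 194.154, 320.986, 314.088, 698.954.
For the Lakeside Province: 17.139, 88.781, 167.277, 263.879, 285.524, 412.658.
Combined standard total = 229 900; weights = 0.2310, 0.2036, 0.1775, 0.1627, 0.1244, 0.1009.
The Coastal Zone: 0.2310×27.459 + 0.2036×93.832 + 0.1775×194.154 + 0.1627×320.986 + 0.1244×314.088 + 0.1009×698.954 = 221.7244 per 1 000.
The Lakeside Province: 0.2310×17.139 + 0.2036×88.781 + 0.1775×167.277 + 0.1627×263.879 + 0.1244×285.524 + 0.1009×412.658 = 171.8080 per 1 000.
Difference = 221.7244 − 171.8080 = 49.9164.

49.9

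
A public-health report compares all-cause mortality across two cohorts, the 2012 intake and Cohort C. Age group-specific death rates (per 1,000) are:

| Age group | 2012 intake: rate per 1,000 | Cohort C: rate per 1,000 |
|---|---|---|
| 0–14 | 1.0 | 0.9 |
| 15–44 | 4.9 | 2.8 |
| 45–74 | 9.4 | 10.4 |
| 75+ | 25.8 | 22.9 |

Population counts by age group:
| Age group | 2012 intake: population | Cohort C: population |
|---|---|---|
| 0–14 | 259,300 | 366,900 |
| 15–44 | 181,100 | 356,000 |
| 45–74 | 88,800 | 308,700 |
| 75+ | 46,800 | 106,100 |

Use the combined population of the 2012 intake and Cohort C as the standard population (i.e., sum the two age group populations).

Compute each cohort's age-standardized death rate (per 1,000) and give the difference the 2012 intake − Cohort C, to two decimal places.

0.72

Combined standard total = 1,713,700; weights = 0.3654, 0.3134, 0.2320, 0.0892.
The 2012 intake: 0.3654×1.0 + 0.3134×4.9 + 0.2320×9.4 + 0.0892×25.8 = 6.3834 per 1,000.
Cohort C: 0.3654×0.9 + 0.3134×2.8 + 0.2320×10.4 + 0.0892×22.9 = 5.6619 per 1,000.
Difference = 6.3834 − 5.6619 = 0.7215.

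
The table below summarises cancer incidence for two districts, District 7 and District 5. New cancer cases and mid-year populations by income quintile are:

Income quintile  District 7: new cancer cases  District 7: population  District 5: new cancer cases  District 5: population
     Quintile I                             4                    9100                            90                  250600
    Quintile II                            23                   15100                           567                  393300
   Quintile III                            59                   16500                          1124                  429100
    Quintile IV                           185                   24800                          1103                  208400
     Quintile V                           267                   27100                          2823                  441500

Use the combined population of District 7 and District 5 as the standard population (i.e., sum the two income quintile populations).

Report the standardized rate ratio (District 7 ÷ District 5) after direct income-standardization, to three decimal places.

1.429

Income-specific rates per 100000 for District 7: 43.96, 152.32, 357.58, 745.97, 985.24.
For District 5: 35.91, 144.16, 261.94, 529.27, 639.41.
Combined standard total = 1815500; weights = 0.1430, 0.2250, 0.2454, 0.1284, 0.2581.
District 7: 0.1430×43.96 + 0.2250×152.32 + 0.2454×357.58 + 0.1284×745.97 + 0.2581×985.24 = 478.4362 per 100000.
District 5: 0.1430×35.91 + 0.2250×144.16 + 0.2454×261.94 + 0.1284×529.27 + 0.2581×639.41 = 334.8828 per 100000.
Ratio = 478.4362 ÷ 334.8828 = 1.42867.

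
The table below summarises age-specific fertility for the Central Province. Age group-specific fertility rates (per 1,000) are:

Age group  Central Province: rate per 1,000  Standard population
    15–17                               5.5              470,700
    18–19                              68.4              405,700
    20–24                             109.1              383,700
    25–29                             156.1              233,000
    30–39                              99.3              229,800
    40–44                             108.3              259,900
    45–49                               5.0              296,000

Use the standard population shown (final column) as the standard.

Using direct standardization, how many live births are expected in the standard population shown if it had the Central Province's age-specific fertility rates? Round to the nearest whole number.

161018

Expected live births = Σ (standard pop × age-specific rate ÷ 1,000)
= 470,700×5.5/1,000 + 405,700×68.4/1,000 + 383,700×109.1/1,000 + 233,000×156.1/1,000 + 229,800×99.3/1,000 + 259,900×108.3/1,000 + 296,000×5.0/1,000
= 2588.85 + 27749.88 + 41861.67 + 36371.30 + 22819.14 + 28147.17 + 1480.00 = 161018.01.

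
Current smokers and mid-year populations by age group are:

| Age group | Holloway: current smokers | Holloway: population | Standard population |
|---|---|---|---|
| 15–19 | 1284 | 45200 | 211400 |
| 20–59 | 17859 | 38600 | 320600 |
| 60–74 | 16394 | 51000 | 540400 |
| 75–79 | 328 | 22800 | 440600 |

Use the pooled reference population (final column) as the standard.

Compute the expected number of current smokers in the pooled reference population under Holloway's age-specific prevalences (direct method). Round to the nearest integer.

334387

Age-specific rates per 1000 for Holloway: 28.407, 462.668, 321.451, 14.386.
Expected current smokers = Σ (standard pop × age-specific rate ÷ 1000)
= 211400×28.407/1000 + 320600×462.668/1000 + 540400×321.451/1000 + 440600×14.386/1000
= 6005.26 + 148331.49 + 173712.11 + 6338.46 = 334387.31.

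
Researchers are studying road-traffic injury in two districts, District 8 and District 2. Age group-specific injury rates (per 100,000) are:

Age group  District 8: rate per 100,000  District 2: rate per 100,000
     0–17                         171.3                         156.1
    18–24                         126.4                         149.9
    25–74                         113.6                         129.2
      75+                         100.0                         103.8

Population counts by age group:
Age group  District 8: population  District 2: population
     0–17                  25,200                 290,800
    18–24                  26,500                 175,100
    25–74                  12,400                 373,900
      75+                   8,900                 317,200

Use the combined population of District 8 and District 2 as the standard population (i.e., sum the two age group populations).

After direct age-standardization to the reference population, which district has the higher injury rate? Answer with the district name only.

Combined standard total = 1,230,000; weights = 0.2569, 0.1639, 0.3141, 0.2651.
District 8: 0.2569×171.3 + 0.1639×126.4 + 0.3141×113.6 + 0.2651×100.0 = 126.9160 per 100,000.
District 2: 0.2569×156.1 + 0.1639×149.9 + 0.3141×129.2 + 0.2651×103.8 = 132.7696 per 100,000.
The crude rates (136.51 vs 132.13) would put District 8 higher, but that reflects its age composition; once standardized to a common age structure, District 2 has the higher underlying rate.

District 2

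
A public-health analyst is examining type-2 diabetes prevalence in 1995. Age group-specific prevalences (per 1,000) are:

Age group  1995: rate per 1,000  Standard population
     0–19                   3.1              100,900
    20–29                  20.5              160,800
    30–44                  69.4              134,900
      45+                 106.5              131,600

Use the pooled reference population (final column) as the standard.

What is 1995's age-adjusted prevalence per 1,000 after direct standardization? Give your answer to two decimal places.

51.09

Standard total = 528,200; weights = 0.1910, 0.3044, 0.2554, 0.2491.
Standardized rate: 0.1910×3.1 + 0.3044×20.5 + 0.2554×69.4 + 0.2491×106.5 = 51.0917 per 1,000.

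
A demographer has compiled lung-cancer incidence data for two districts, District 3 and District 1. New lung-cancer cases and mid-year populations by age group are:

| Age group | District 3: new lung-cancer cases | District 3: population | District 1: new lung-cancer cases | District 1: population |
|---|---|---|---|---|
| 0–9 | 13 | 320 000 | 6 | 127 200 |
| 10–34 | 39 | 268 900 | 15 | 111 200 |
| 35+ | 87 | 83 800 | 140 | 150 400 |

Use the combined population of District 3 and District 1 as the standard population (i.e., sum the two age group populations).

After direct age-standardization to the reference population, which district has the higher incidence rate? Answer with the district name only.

Age-specific rates per 100 000 for District 3: 4.06, 14.50, 103.82.
For District 1: 4.72, 13.49, 93.09.
Combined standard total = 1 061 500; weights = 0.4213, 0.3581, 0.2206.
District 3: 0.4213×4.06 + 0.3581×14.50 + 0.2206×103.82 = 29.8105 per 100 000.
District 1: 0.4213×4.72 + 0.3581×13.49 + 0.2206×93.09 = 27.3549 per 100 000.
The crude rates (20.66 vs 41.41) would put District 1 higher, but that reflects its age composition; once standardized to a common age structure, District 3 has the higher underlying rate.

District 3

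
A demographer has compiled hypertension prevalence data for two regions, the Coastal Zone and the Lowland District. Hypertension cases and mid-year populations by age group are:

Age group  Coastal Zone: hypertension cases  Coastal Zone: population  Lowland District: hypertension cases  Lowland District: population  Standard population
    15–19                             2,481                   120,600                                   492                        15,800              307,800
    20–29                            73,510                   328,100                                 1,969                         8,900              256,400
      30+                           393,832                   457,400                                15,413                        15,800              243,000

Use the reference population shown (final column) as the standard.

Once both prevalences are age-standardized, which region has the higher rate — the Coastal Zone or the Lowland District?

Age-specific rates per 1,000 for the Coastal Zone: 20.572, 224.048, 861.023.
For the Lowland District: 31.139, 221.236, 975.506.
Standard total = 807,200; weights = 0.3813, 0.3176, 0.3010.
The Coastal Zone: 0.3813×20.572 + 0.3176×224.048 + 0.3010×861.023 = 338.2142 per 1,000.
The Lowland District: 0.3813×31.139 + 0.3176×221.236 + 0.3010×975.506 = 375.8147 per 1,000.
The crude rates (518.51 vs 441.33) would put the Coastal Zone higher, but that reflects its age composition; once standardized to a common age structure, the Lowland District has the higher underlying rate.

Lowland District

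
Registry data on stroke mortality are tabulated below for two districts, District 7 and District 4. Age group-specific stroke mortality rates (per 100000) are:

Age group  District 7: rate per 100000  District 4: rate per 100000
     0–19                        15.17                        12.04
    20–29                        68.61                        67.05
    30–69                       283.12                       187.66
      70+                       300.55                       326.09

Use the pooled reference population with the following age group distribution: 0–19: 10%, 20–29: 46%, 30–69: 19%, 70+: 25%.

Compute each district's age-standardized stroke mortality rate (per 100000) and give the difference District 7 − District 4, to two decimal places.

12.78

Standard weights: 0.10, 0.46, 0.19, 0.25.
District 7: 0.1000×15.17 + 0.4600×68.61 + 0.1900×283.12 + 0.2500×300.55 = 162.0079 per 100000.
District 4: 0.1000×12.04 + 0.4600×67.05 + 0.1900×187.66 + 0.2500×326.09 = 149.2249 per 100000.
Difference = 162.0079 − 149.2249 = 12.7830.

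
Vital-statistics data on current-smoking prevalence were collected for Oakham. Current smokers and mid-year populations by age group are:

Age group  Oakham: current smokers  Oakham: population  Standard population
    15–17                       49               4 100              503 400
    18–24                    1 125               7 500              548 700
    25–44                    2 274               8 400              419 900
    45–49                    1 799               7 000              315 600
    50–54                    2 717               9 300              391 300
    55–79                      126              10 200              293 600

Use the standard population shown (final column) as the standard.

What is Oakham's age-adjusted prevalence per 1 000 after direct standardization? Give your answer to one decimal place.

Age-specific rates per 1 000 for Oakham: 11.951, 150.000, 270.714, 257.000, 292.151, 12.353.
Standard total = 2 472 500; weights = 0.2036, 0.2219, 0.1698, 0.1276, 0.1583, 0.1187.
Standardized rate: 0.2036×11.951 + 0.2219×150.000 + 0.1698×270.714 + 0.1276×257.000 + 0.1583×292.151 + 0.1187×12.353 = 162.2037 per 1 000.

162.2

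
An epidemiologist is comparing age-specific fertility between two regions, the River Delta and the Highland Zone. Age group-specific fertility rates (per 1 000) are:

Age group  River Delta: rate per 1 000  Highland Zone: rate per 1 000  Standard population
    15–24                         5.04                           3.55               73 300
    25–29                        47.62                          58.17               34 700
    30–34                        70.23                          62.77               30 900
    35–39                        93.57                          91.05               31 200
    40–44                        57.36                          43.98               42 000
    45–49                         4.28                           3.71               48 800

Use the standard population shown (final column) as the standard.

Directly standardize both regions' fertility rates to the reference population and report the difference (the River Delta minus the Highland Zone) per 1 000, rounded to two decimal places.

Standard total = 260 900; weights = 0.2810, 0.1330, 0.1184, 0.1196, 0.1610, 0.1870.
The River Delta: 0.2810×5.04 + 0.1330×47.62 + 0.1184×70.23 + 0.1196×93.57 + 0.1610×57.36 + 0.1870×4.28 = 37.2914 per 1 000.
The Highland Zone: 0.2810×3.55 + 0.1330×58.17 + 0.1184×62.77 + 0.1196×91.05 + 0.1610×43.98 + 0.1870×3.71 = 34.8305 per 1 000.
Difference = 37.2914 − 34.8305 = 2.4609.

2.46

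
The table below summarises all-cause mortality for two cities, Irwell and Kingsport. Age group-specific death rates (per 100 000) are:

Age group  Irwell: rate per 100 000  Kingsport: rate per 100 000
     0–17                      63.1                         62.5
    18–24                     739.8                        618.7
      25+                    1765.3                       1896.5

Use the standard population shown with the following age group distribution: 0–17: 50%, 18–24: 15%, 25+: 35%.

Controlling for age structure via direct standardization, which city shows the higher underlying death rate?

Standard weights: 0.50, 0.15, 0.35.
Irwell: 0.5000×63.1 + 0.1500×739.8 + 0.3500×1765.3 = 760.3750 per 100 000.
Kingsport: 0.5000×62.5 + 0.1500×618.7 + 0.3500×1896.5 = 787.8300 per 100 000.

Kingsport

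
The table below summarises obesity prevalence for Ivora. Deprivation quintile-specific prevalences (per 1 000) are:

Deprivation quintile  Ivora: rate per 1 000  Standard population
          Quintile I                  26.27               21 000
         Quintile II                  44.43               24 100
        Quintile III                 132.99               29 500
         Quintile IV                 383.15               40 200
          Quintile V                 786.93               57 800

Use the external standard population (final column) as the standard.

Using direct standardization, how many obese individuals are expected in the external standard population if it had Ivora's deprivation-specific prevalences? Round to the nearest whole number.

66433

Expected obese individuals = Σ (standard pop × deprivation-specific rate ÷ 1 000)
= 21 000×26.27/1 000 + 24 100×44.43/1 000 + 29 500×132.99/1 000 + 40 200×383.15/1 000 + 57 800×786.93/1 000
= 551.67 + 1070.76 + 3923.21 + 15402.63 + 45484.55 = 66432.82.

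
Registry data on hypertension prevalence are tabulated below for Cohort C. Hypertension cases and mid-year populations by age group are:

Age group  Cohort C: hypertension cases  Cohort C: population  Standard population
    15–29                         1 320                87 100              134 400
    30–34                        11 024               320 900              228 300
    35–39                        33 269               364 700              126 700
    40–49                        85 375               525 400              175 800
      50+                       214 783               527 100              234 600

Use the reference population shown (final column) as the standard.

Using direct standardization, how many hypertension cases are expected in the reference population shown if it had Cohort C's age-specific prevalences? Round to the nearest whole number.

Age-specific rates per 1 000 for Cohort C: 15.155, 34.353, 91.223, 162.495, 407.481.
Expected hypertension cases = Σ (standard pop × age-specific rate ÷ 1 000)
= 134 400×15.155/1 000 + 228 300×34.353/1 000 + 126 700×91.223/1 000 + 175 800×162.495/1 000 + 234 600×407.481/1 000
= 2036.83 + 7842.88 + 11557.94 + 28566.66 + 95594.94 = 145599.25.

145599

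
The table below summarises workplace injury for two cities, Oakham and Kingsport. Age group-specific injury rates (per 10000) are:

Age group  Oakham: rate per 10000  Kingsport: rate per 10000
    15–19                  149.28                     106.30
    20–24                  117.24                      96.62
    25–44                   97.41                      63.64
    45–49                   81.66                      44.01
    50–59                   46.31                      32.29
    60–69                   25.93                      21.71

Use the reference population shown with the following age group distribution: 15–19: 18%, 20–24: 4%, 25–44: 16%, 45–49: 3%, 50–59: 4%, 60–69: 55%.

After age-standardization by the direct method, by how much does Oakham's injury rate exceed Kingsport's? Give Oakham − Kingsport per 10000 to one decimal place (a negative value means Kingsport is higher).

Standard weights: 0.18, 0.04, 0.16, 0.03, 0.04, 0.55.
Oakham: 0.1800×149.28 + 0.0400×117.24 + 0.1600×97.41 + 0.0300×81.66 + 0.0400×46.31 + 0.5500×25.93 = 65.7093 per 10000.
Kingsport: 0.1800×106.30 + 0.0400×96.62 + 0.1600×63.64 + 0.0300×44.01 + 0.0400×32.29 + 0.5500×21.71 = 47.7336 per 10000.
Difference = 65.7093 − 47.7336 = 17.9757.

18.0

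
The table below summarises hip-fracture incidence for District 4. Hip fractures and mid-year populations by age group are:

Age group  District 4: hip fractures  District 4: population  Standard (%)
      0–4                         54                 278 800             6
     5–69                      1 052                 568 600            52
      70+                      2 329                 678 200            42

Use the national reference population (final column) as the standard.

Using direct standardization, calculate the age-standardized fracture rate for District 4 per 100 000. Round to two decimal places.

Age-specific rates per 100 000 for District 4: 19.37, 185.02, 343.41.
Standard weights: 0.06, 0.52, 0.42.
Standardized rate: 0.0600×19.37 + 0.5200×185.02 + 0.4200×343.41 = 241.6021 per 100 000.

241.60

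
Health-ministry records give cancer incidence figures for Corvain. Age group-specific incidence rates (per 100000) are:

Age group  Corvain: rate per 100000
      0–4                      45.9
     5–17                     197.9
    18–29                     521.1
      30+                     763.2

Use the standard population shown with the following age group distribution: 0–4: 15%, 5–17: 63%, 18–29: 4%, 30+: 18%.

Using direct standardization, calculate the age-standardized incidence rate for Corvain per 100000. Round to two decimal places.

289.78

Standard weights: 0.15, 0.63, 0.04, 0.18.
Standardized rate: 0.1500×45.9 + 0.6300×197.9 + 0.0400×521.1 + 0.1800×763.2 = 289.7820 per 100000.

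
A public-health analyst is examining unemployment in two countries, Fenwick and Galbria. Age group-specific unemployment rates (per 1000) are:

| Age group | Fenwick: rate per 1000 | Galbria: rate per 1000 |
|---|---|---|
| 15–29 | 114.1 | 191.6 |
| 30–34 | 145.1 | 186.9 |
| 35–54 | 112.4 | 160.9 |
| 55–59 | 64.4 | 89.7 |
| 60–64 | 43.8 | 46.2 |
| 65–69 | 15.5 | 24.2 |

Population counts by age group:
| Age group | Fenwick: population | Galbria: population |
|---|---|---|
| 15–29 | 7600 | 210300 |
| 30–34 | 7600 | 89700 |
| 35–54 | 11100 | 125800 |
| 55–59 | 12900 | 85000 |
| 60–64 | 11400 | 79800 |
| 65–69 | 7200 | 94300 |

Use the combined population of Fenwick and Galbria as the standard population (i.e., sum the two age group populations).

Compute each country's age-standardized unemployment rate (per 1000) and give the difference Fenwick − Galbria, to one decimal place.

-42.0

Combined standard total = 742700; weights = 0.2934, 0.1310, 0.1843, 0.1318, 0.1228, 0.1367.
Fenwick: 0.2934×114.1 + 0.1310×145.1 + 0.1843×112.4 + 0.1318×64.4 + 0.1228×43.8 + 0.1367×15.5 = 89.1891 per 1000.
Galbria: 0.2934×191.6 + 0.1310×186.9 + 0.1843×160.9 + 0.1318×89.7 + 0.1228×46.2 + 0.1367×24.2 = 131.1614 per 1000.
Difference = 89.1891 − 131.1614 = -41.9723.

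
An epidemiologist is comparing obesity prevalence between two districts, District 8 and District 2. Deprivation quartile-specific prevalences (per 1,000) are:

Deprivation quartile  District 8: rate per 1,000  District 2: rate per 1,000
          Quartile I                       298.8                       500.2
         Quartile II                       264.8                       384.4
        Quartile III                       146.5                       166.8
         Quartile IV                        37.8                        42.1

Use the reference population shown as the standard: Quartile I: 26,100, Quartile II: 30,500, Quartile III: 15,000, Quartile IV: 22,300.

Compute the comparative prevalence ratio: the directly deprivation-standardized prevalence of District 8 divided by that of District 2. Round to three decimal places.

Standard total = 93,900; weights = 0.2780, 0.3248, 0.1597, 0.2375.
District 8: 0.2780×298.8 + 0.3248×264.8 + 0.1597×146.5 + 0.2375×37.8 = 201.4432 per 1,000.
District 2: 0.2780×500.2 + 0.3248×384.4 + 0.1597×166.8 + 0.2375×42.1 = 300.5351 per 1,000.
Ratio = 201.4432 ÷ 300.5351 = 0.67028.

0.670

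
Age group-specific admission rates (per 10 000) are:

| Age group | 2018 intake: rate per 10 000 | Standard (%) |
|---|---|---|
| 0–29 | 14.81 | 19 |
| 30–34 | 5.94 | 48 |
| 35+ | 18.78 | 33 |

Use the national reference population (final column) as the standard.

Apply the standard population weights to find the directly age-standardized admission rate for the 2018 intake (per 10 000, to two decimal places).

11.86

Standard weights: 0.19, 0.48, 0.33.
Standardized rate: 0.1900×14.81 + 0.4800×5.94 + 0.3300×18.78 = 11.8625 per 10 000.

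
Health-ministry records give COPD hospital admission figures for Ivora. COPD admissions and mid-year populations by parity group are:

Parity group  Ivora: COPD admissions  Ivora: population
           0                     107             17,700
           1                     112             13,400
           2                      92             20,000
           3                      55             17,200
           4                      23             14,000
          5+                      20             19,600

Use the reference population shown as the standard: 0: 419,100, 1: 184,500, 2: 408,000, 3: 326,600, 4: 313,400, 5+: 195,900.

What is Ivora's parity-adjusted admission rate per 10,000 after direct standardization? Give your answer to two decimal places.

Parity-specific rates per 10,000 for Ivora: 60.45, 83.58, 46.00, 31.98, 16.43, 10.20.
Standard total = 1,847,500; weights = 0.2268, 0.0999, 0.2208, 0.1768, 0.1696, 0.1060.
Standardized rate: 0.2268×60.45 + 0.0999×83.58 + 0.2208×46.00 + 0.1768×31.98 + 0.1696×16.43 + 0.1060×10.20 = 41.7405 per 10,000.

41.74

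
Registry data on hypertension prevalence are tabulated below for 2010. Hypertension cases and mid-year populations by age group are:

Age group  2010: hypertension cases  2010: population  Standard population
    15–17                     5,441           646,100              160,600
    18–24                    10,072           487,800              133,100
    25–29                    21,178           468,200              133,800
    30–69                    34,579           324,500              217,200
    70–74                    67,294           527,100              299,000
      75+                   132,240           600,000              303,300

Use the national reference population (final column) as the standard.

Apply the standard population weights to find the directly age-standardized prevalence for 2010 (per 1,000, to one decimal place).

Age-specific rates per 1,000 for 2010: 8.421, 20.648, 45.233, 106.561, 127.668, 220.400.
Standard total = 1,247,000; weights = 0.1288, 0.1067, 0.1073, 0.1742, 0.2398, 0.2432.
Standardized rate: 0.1288×8.421 + 0.1067×20.648 + 0.1073×45.233 + 0.1742×106.561 + 0.2398×127.668 + 0.2432×220.400 = 110.9206 per 1,000.

110.9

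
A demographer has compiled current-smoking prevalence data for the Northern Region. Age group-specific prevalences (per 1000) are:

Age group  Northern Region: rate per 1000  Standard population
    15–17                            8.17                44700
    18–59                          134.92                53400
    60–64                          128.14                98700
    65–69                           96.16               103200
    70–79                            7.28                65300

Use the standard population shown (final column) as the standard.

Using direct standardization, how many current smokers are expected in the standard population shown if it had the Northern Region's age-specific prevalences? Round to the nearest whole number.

30616

Expected current smokers = Σ (standard pop × age-specific rate ÷ 1000)
= 44700×8.17/1000 + 53400×134.92/1000 + 98700×128.14/1000 + 103200×96.16/1000 + 65300×7.28/1000
= 365.20 + 7204.73 + 12647.42 + 9923.71 + 475.38 = 30616.44.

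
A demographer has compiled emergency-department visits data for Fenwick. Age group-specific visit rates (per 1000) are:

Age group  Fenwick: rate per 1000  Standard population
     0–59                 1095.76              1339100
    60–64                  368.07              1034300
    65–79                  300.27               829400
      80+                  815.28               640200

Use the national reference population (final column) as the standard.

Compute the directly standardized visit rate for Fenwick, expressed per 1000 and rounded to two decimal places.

Standard total = 3843000; weights = 0.3485, 0.2691, 0.2158, 0.1666.
Standardized rate: 0.3485×1095.76 + 0.2691×368.07 + 0.2158×300.27 + 0.1666×815.28 = 681.5023 per 1000.

681.50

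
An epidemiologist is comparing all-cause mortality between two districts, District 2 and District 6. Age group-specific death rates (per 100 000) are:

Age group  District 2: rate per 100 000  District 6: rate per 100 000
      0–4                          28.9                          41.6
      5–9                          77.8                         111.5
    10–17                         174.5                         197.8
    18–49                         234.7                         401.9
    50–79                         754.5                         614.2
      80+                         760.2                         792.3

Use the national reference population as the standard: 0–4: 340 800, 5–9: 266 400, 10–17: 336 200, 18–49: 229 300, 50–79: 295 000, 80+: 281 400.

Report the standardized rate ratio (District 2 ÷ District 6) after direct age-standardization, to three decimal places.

0.955

Standard total = 1 749 100; weights = 0.1948, 0.1523, 0.1922, 0.1311, 0.1687, 0.1609.
District 2: 0.1948×28.9 + 0.1523×77.8 + 0.1922×174.5 + 0.1311×234.7 + 0.1687×754.5 + 0.1609×760.2 = 331.3455 per 100 000.
District 6: 0.1948×41.6 + 0.1523×111.5 + 0.1922×197.8 + 0.1311×401.9 + 0.1687×614.2 + 0.1609×792.3 = 346.8522 per 100 000.
Ratio = 331.3455 ÷ 346.8522 = 0.95529.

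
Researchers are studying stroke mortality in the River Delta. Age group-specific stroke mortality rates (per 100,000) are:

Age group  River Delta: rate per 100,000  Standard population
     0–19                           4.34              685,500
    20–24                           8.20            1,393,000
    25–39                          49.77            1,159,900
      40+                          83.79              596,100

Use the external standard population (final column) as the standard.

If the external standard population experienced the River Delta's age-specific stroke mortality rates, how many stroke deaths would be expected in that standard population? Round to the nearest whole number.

Expected stroke deaths = Σ (standard pop × age-specific rate ÷ 100,000)
= 685,500×4.34/100,000 + 1,393,000×8.20/100,000 + 1,159,900×49.77/100,000 + 596,100×83.79/100,000
= 29.75 + 114.23 + 577.28 + 499.47 = 1220.73.

1221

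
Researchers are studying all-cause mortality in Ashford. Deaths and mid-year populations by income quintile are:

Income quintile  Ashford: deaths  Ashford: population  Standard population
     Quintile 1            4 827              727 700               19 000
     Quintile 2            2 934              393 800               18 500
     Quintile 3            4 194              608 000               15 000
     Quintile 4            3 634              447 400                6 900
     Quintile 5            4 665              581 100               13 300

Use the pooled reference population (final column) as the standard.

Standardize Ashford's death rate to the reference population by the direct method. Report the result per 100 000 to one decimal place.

Income-specific rates per 100 000 for Ashford: 663.32, 745.05, 689.80, 812.25, 802.79.
Standard total = 72 700; weights = 0.2613, 0.2545, 0.2063, 0.0949, 0.1829.
Standardized rate: 0.2613×663.32 + 0.2545×745.05 + 0.2063×689.80 + 0.0949×812.25 + 0.1829×802.79 = 729.2319 per 100 000.

729.2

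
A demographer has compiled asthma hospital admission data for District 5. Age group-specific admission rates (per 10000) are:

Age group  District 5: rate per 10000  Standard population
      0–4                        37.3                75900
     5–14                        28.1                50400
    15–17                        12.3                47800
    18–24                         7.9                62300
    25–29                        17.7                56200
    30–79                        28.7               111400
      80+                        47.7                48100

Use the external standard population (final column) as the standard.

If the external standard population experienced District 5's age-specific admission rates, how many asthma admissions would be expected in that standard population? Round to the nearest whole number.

Expected asthma admissions = Σ (standard pop × age-specific rate ÷ 10000)
= 75900×37.3/10000 + 50400×28.1/10000 + 47800×12.3/10000 + 62300×7.9/10000 + 56200×17.7/10000 + 111400×28.7/10000 + 48100×47.7/10000
= 283.11 + 141.62 + 58.79 + 49.22 + 99.47 + 319.72 + 229.44 = 1181.37.

1181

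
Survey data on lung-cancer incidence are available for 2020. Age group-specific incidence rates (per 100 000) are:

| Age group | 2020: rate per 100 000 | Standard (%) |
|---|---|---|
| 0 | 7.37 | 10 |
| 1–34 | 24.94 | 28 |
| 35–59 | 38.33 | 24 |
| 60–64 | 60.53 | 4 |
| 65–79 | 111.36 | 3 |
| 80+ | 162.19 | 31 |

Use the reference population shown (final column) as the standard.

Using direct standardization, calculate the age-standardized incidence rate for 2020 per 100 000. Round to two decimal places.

72.96

Standard weights: 0.10, 0.28, 0.24, 0.04, 0.03, 0.31.
Standardized rate: 0.1000×7.37 + 0.2800×24.94 + 0.2400×38.33 + 0.0400×60.53 + 0.0300×111.36 + 0.3100×162.19 = 72.9603 per 100 000.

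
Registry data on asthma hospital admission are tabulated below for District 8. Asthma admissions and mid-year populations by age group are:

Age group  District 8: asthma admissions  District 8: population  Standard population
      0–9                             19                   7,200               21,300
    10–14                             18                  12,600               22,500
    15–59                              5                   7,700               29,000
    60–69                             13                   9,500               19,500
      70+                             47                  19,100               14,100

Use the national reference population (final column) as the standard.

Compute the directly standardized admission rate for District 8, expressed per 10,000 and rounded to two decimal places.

Age-specific rates per 10,000 for District 8: 26.39, 14.29, 6.49, 13.68, 24.61.
Standard total = 106,400; weights = 0.2002, 0.2115, 0.2726, 0.1833, 0.1325.
Standardized rate: 0.2002×26.39 + 0.2115×14.29 + 0.2726×6.49 + 0.1833×13.68 + 0.1325×24.61 = 15.8424 per 10,000.

15.84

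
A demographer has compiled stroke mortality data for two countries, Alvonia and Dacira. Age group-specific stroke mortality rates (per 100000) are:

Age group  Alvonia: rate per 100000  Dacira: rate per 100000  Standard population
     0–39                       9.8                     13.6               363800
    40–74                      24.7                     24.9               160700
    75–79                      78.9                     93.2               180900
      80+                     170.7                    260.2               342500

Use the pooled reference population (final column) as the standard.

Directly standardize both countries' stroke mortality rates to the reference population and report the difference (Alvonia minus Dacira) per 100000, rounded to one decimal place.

Standard total = 1047900; weights = 0.3472, 0.1534, 0.1726, 0.3268.
Alvonia: 0.3472×9.8 + 0.1534×24.7 + 0.1726×78.9 + 0.3268×170.7 = 76.6030 per 100000.
Dacira: 0.3472×13.6 + 0.1534×24.9 + 0.1726×93.2 + 0.3268×260.2 = 109.6741 per 100000.
Difference = 76.6030 − 109.6741 = -33.0711.

-33.1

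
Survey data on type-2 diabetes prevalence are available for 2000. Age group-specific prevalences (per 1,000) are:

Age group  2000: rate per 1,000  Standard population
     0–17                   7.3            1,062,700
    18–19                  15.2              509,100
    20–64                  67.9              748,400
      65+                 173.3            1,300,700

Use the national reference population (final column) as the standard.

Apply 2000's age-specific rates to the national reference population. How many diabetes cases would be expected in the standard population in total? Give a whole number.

291724

Expected diabetes cases = Σ (standard pop × age-specific rate ÷ 1,000)
= 1,062,700×7.3/1,000 + 509,100×15.2/1,000 + 748,400×67.9/1,000 + 1,300,700×173.3/1,000
= 7757.71 + 7738.32 + 50816.36 + 225411.31 = 291723.70.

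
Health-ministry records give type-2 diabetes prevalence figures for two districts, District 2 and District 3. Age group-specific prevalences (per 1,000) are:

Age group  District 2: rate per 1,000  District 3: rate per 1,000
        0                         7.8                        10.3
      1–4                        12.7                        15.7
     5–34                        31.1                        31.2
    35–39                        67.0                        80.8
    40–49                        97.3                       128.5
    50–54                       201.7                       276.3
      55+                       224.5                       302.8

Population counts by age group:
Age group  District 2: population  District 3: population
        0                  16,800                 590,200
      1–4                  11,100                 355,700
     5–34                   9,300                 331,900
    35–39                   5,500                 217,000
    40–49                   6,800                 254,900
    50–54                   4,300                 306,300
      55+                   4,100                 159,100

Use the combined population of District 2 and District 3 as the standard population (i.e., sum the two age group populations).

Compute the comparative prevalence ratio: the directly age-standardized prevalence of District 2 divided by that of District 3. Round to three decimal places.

Combined standard total = 2,273,000; weights = 0.2670, 0.1614, 0.1501, 0.0979, 0.1151, 0.1366, 0.0718.
District 2: 0.2670×7.8 + 0.1614×12.7 + 0.1501×31.1 + 0.0979×67.0 + 0.1151×97.3 + 0.1366×201.7 + 0.0718×224.5 = 70.2427 per 1,000.
District 3: 0.2670×10.3 + 0.1614×15.7 + 0.1501×31.2 + 0.0979×80.8 + 0.1151×128.5 + 0.1366×276.3 + 0.0718×302.8 = 92.1683 per 1,000.
Ratio = 70.2427 ÷ 92.1683 = 0.76211.

0.762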